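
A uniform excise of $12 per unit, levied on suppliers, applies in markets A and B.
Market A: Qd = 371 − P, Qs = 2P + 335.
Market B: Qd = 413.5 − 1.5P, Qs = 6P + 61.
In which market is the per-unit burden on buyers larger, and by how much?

Market A: pre-tax P* = $12, Q* = 359; post-tax Q = 351; per-unit burden on buyers = $8.
Market B: pre-tax P* = $47, Q* = 343; post-tax Q = 328.6; per-unit burden on buyers = $9.6.
Difference: $8 vs $9.6 → market B is larger by $1.6.

Market B, by $1.6.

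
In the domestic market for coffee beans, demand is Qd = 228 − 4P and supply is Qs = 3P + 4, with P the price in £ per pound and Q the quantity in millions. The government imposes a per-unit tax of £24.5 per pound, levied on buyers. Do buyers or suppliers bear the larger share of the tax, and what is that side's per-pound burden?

Suppliers bear the larger share: £14 per pound.

Without the tax, 228 − 4P = 3P + 4 gives 7P = 224, so P* = £32 and Q* = 100.
With the tax collected from buyers, demand (in seller-price terms) shifts: Qd = 228 − 4(P + 24.5).
New equilibrium: buyers pay £42.5, suppliers receive £18, Q = 58. (Wedge: Pb − Ps = 24.5.)
Per-pound burden: buyers £10.5, suppliers £14.
Suppliers take the larger share because supply is less price-elastic here (demand slope 4 vs supply slope 3).
The less price-elastic side of the market bears the larger share of a per-unit tax.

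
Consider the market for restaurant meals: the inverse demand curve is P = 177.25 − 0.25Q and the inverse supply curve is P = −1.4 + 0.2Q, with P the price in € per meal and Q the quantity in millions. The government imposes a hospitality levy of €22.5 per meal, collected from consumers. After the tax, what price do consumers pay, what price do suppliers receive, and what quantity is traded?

Consumers pay €90.5; suppliers receive €68; quantity = 347.

Inverting to Q(P) form: Qd = 709 − 4P; Qs = 5P + 7.
Before the tax: set 709 − 4P = 5P + 7 → P* = €78, Q* = 397.
With the tax collected from consumers, demand (in seller-price terms) shifts: Qd = 709 − 4(P + 22.5).
New equilibrium: consumers pay €90.5, suppliers receive €68, Q = 347. (Wedge: Pb − Ps = 22.5.)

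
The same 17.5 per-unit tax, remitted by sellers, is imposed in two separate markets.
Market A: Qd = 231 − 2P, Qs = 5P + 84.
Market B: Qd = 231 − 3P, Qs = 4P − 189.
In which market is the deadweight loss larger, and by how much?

Market A: pre-tax P* = 21, Q* = 189; post-tax Q = 164; deadweight loss = 218.75.
Market B: pre-tax P* = 60, Q* = 51; post-tax Q = 21; deadweight loss = 262.5.
Difference: 218.75 vs 262.5 → market B is larger by 43.75.

Market B, by 43.75.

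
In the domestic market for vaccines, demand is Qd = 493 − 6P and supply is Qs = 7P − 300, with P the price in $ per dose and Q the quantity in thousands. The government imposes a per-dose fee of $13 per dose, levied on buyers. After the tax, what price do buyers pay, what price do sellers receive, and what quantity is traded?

Before the tax: set 493 − 6P = 7P − 300 → P* = $61, Q* = 127.
With the tax collected from buyers, demand (in seller-price terms) shifts: Qd = 493 − 6(P + 13).
Solving gives Q = 85 with buyers paying $68 and sellers receiving $55 (the $13 wedge).
The less price-elastic side of the market bears the larger share of a per-unit tax.

Buyers pay $68; sellers receive $55; quantity = 85.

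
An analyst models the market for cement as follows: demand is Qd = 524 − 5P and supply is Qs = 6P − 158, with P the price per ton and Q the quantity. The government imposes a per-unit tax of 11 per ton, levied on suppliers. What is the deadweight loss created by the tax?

Deadweight loss = 165.

Without the tax, 524 − 5P = 6P − 158 gives 11P = 682, so P* = 62 and Q* = 214.
With the tax collected from suppliers, supply shifts: Qs = 6(P − 11) − 158.
Solving gives Q = 184 with consumers paying 68 and suppliers receiving 57 (the 11 wedge).
Quantity falls by |ΔQ| = |214 − 184| = 30.
DWL = ½ · t · |ΔQ| = ½ · 11 · 30 = 165.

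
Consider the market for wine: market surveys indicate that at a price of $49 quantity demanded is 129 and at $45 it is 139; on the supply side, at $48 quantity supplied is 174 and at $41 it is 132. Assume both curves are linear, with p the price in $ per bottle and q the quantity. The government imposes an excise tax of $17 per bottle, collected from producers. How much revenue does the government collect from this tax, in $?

Demand slope: (139 − 129)/(45 − 49) = -2.5, so qd = 251.5 − 2.5p.
Supply slope: (132 − 174)/(41 − 48) = 6, so qs = 6p − 114.
Before the tax: set 251.5 − 2.5p = 6p − 114 → p* = $43, q* = 144.
With the tax collected from producers, supply shifts: qs = 6(p − 17) − 114.
Solving gives q = 114 with buyers paying $55 and producers receiving $38 (the $17 wedge).
Revenue = t · Q = 17 · 114 = $1938.

Tax revenue = $1938.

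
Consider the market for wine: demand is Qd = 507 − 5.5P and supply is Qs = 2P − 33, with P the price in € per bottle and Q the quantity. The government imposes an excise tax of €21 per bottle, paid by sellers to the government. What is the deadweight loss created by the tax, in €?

Deadweight loss = €323.4.

Without the tax, 507 − 5.5P = 2P − 33 gives 7.5P = 540, so P* = €72 and Q* = 111.
With the tax collected from sellers, supply shifts: Qs = 2(P − 21) − 33.
New equilibrium: consumers pay €77.6, sellers receive €56.6, Q = 80.2. (Wedge: Pb − Ps = 21.)
Quantity falls by |ΔQ| = |111 − 80.2| = 30.8.
DWL = ½ · t · |ΔQ| = ½ · 21 · 30.8 = €323.4.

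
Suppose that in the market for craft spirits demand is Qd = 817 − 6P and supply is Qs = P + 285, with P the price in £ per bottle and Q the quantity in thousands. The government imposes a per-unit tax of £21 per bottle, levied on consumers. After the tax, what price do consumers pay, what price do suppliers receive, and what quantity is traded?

Before the tax: set 817 − 6P = P + 285 → P* = £76, Q* = 361.
With the tax collected from consumers, demand (in seller-price terms) shifts: Qd = 817 − 6(P + 21).
New equilibrium: consumers pay £79, suppliers receive £58, Q = 343. (Wedge: Pb − Ps = 21.)
The less price-elastic side of the market bears the larger share of a per-unit tax.

Consumers pay £79; suppliers receive £58; quantity = 343.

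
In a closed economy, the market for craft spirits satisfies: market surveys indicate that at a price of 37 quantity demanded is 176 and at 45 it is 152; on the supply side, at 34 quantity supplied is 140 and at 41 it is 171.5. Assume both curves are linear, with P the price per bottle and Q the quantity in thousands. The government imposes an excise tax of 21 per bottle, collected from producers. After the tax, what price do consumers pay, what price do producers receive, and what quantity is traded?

Consumers pay 52.6; producers receive 31.6; quantity = 129.2.

Demand slope: (152 − 176)/(45 − 37) = -3, so Qd = 287 − 3P.
Supply slope: (171.5 − 140)/(41 − 34) = 4.5, so Qs = 4.5P − 13.
Without the tax, 287 − 3P = 4.5P − 13 gives 7.5P = 300, so P* = 40 and Q* = 167.
With the tax collected from producers, supply shifts: Qs = 4.5(P − 21) − 13.
New equilibrium: consumers pay 52.6, producers receive 31.6, Q = 129.2. (Wedge: Pb − Ps = 21.)
The less price-elastic side of the market bears the larger share of a per-unit tax.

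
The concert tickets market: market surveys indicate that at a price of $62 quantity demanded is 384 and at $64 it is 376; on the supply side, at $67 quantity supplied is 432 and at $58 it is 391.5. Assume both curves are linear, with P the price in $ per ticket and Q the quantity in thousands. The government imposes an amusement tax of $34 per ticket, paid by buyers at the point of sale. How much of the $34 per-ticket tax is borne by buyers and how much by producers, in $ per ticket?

Demand slope: (376 − 384)/(64 − 62) = -4, so Qd = 632 − 4P.
Supply slope: (391.5 − 432)/(58 − 67) = 4.5, so Qs = 4.5P + 130.5.
Without the tax, 632 − 4P = 4.5P + 130.5 gives 8.5P = 501.5, so P* = $59 and Q* = 396.
With the tax collected from buyers, demand (in seller-price terms) shifts: Qd = 632 − 4(P + 34).
Solving gives Q = 324 with buyers paying $77 and producers receiving $43 (the $34 wedge).
Burden on buyers: $18; on producers: $16. (They sum to $34.)
The less price-elastic side of the market bears the larger share of a per-unit tax.

Buyers bear $18 per ticket; producers bear $16 per ticket.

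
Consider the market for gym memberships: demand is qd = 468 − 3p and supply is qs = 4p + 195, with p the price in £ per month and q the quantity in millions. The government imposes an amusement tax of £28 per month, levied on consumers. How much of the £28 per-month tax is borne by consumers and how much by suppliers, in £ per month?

Without the tax, 468 − 3p = 4p + 195 gives 7p = 273, so p* = £39 and q* = 351.
With the tax collected from consumers, demand (in seller-price terms) shifts: qd = 468 − 3(p + 28).
Solving gives q = 303 with consumers paying £55 and suppliers receiving £27 (the £28 wedge).
Burden on consumers: £16; on suppliers: £12. (They sum to £28.)
The less price-elastic side of the market bears the larger share of a per-unit tax.

Consumers bear £16 per month; suppliers bear £12 per month.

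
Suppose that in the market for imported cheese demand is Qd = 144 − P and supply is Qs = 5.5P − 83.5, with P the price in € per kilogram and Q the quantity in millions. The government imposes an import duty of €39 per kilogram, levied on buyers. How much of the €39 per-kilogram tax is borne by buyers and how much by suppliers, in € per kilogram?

Buyers bear €33 per kilogram; suppliers bear €6 per kilogram.

Without the tax, 144 − P = 5.5P − 83.5 gives 6.5P = 227.5, so P* = €35 and Q* = 109.
With the tax collected from buyers, demand (in seller-price terms) shifts: Qd = 144 − (P + 39).
Solving gives Q = 76 with buyers paying €68 and suppliers receiving €29 (the €39 wedge).
Burden on buyers: €33; on suppliers: €6. (They sum to €39.)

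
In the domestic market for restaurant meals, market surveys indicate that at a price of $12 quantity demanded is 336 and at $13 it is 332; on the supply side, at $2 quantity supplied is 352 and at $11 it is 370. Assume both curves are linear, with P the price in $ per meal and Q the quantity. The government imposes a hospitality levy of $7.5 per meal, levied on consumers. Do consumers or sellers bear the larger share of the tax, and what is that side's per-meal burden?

Demand slope: (332 − 336)/(13 − 12) = -4, so Qd = 384 − 4P.
Supply slope: (370 − 352)/(11 − 2) = 2, so Qs = 2P + 348.
Before the tax: set 384 − 4P = 2P + 348 → P* = $6, Q* = 360.
With the tax collected from consumers, demand (in seller-price terms) shifts: Qd = 384 − 4(P + 7.5).
Solving gives Q = 350 with consumers paying $8.5 and sellers receiving $1 (the $7.5 wedge).
Per-meal burden: consumers $2.5, sellers $5.
Sellers take the larger share because supply is less price-elastic here (demand slope 4 vs supply slope 2).

Sellers bear the larger share: $5 per meal.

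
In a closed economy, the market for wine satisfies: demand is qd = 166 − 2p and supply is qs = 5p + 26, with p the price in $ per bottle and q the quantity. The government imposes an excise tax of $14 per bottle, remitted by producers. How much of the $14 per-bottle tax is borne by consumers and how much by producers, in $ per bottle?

Before the tax: set 166 − 2p = 5p + 26 → p* = $20, q* = 126.
With the tax collected from producers, supply shifts: qs = 5(p − 14) + 26.
Solving gives q = 106 with consumers paying $30 and producers receiving $16 (the $14 wedge).
Burden on consumers: $10; on producers: $4. (They sum to $14.)
The less price-elastic side of the market bears the larger share of a per-unit tax.

Consumers bear $10 per bottle; producers bear $4 per bottle.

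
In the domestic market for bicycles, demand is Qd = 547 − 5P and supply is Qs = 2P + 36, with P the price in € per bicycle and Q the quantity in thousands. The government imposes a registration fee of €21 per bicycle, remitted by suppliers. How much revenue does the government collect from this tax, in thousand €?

Tax revenue = €3192 thousand.

Before the tax: set 547 − 5P = 2P + 36 → P* = €73, Q* = 182.
With the tax collected from suppliers, supply shifts: Qs = 2(P − 21) + 36.
New equilibrium: consumers pay €79, suppliers receive €58, Q = 152. (Wedge: Pb − Ps = 21.)
Revenue = t · Q = 21 · 152 = €3192.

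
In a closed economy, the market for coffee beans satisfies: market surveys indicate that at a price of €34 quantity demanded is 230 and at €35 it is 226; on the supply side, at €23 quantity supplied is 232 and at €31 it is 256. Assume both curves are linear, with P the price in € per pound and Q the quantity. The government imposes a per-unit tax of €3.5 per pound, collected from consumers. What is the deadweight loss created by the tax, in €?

Demand slope: (226 − 230)/(35 − 34) = -4, so Qd = 366 − 4P.
Supply slope: (256 − 232)/(31 − 23) = 3, so Qs = 3P + 163.
Without the tax, 366 − 4P = 3P + 163 gives 7P = 203, so P* = €29 and Q* = 250.
With the tax collected from consumers, demand (in seller-price terms) shifts: Qd = 366 − 4(P + 3.5).
New equilibrium: consumers pay €30.5, sellers receive €27, Q = 244. (Wedge: Pb − Ps = 3.5.)
Quantity falls by |ΔQ| = |250 − 244| = 6.
DWL = ½ · t · |ΔQ| = ½ · 3.5 · 6 = €10.5.

Deadweight loss = €10.5.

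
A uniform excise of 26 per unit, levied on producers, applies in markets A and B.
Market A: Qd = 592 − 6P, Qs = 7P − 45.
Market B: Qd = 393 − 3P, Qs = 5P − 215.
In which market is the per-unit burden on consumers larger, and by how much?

Market B, by 2.25.

Market A: pre-tax P* = 49, Q* = 298; post-tax Q = 214; per-unit burden on consumers = 14.
Market B: pre-tax P* = 76, Q* = 165; post-tax Q = 116.25; per-unit burden on consumers = 16.25.
Difference: 14 vs 16.25 → market B is larger by 2.25.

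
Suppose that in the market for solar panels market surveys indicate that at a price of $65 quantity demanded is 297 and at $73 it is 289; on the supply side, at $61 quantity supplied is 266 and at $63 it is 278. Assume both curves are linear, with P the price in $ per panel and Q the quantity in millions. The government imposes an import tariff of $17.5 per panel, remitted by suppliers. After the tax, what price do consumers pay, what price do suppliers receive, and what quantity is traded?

Demand slope: (289 − 297)/(73 − 65) = -1, so Qd = 362 − P.
Supply slope: (278 − 266)/(63 − 61) = 6, so Qs = 6P − 100.
Before the tax: set 362 − P = 6P − 100 → P* = $66, Q* = 296.
With the tax collected from suppliers, supply shifts: Qs = 6(P − 17.5) − 100.
Solving gives Q = 281 with consumers paying $81 and suppliers receiving $63.5 (the $17.5 wedge).

Consumers pay $81; suppliers receive $63.5; quantity = 281.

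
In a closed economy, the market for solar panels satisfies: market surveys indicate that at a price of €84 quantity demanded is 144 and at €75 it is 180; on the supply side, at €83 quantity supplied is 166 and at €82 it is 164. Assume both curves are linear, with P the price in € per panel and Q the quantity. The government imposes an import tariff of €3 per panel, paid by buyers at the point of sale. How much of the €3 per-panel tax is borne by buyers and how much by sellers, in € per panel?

Buyers bear €1 per panel; sellers bear €2 per panel.

Demand slope: (180 − 144)/(75 − 84) = -4, so Qd = 480 − 4P.
Supply slope: (164 − 166)/(82 − 83) = 2, so Qs = 2P.
Without the tax, 480 − 4P = 2P gives 6P = 480, so P* = €80 and Q* = 160.
With the tax collected from buyers, demand (in seller-price terms) shifts: Qd = 480 − 4(P + 3).
New equilibrium: buyers pay €81, sellers receive €78, Q = 156. (Wedge: Pb − Ps = 3.)
Burden on buyers: €1; on sellers: €2. (They sum to €3.)
The less price-elastic side of the market bears the larger share of a per-unit tax.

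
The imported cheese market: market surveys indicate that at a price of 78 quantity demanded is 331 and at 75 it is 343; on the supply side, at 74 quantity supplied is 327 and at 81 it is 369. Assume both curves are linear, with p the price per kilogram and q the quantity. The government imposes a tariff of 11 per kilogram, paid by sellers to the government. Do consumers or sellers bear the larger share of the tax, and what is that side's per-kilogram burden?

Consumers bear the larger share: 6.6 per kilogram.

Demand slope: (343 − 331)/(75 − 78) = -4, so qd = 643 − 4p.
Supply slope: (369 − 327)/(81 − 74) = 6, so qs = 6p − 117.
Without the tax, 643 − 4p = 6p − 117 gives 10p = 760, so p* = 76 and q* = 339.
With the tax collected from sellers, supply shifts: qs = 6(p − 11) − 117.
New equilibrium: consumers pay 82.6, sellers receive 71.6, q = 312.6. (Wedge: pb − ps = 11.)
Per-kilogram burden: consumers 6.6, sellers 4.4.
Consumers take the larger share because demand is less price-elastic here (demand slope 4 vs supply slope 6).
The less price-elastic side of the market bears the larger share of a per-unit tax.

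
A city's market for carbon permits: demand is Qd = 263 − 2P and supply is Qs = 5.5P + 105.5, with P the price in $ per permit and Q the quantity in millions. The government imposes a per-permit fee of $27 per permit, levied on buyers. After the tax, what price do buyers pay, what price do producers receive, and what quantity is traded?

Buyers pay $40.8; producers receive $13.8; quantity = 181.4.

Without the tax, 263 − 2P = 5.5P + 105.5 gives 7.5P = 157.5, so P* = $21 and Q* = 221.
With the tax collected from buyers, demand (in seller-price terms) shifts: Qd = 263 − 2(P + 27).
New equilibrium: buyers pay $40.8, producers receive $13.8, Q = 181.4. (Wedge: Pb − Ps = 27.)
The less price-elastic side of the market bears the larger share of a per-unit tax.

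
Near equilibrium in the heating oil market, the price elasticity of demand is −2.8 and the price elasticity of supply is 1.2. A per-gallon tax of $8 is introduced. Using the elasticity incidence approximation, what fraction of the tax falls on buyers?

Buyers' share ≈ 0.3.

Incidence ratio: buyers' share ≈ εs / (εs + |εd|) = 1.2 / (1.2 + 2.8) = 0.3.
Supply is the less elastic side, so buyers bear the smaller share.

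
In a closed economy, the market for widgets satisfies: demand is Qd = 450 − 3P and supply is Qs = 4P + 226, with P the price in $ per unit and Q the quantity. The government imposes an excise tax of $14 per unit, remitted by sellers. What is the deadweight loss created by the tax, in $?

Deadweight loss = $168.

Without the tax, 450 − 3P = 4P + 226 gives 7P = 224, so P* = $32 and Q* = 354.
With the tax collected from sellers, supply shifts: Qs = 4(P − 14) + 226.
Solving gives Q = 330 with buyers paying $40 and sellers receiving $26 (the $14 wedge).
Quantity falls by |ΔQ| = |354 − 330| = 24.
DWL = ½ · t · |ΔQ| = ½ · 14 · 24 = $168.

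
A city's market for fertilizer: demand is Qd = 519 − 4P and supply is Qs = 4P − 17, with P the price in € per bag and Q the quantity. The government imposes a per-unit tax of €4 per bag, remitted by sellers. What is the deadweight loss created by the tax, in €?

Deadweight loss = €16.

Before the tax: set 519 − 4P = 4P − 17 → P* = €67, Q* = 251.
With the tax collected from sellers, supply shifts: Qs = 4(P − 4) − 17.
Solving gives Q = 243 with consumers paying €69 and sellers receiving €65 (the €4 wedge).
Quantity falls by |ΔQ| = |251 − 243| = 8.
DWL = ½ · t · |ΔQ| = ½ · 4 · 8 = €16.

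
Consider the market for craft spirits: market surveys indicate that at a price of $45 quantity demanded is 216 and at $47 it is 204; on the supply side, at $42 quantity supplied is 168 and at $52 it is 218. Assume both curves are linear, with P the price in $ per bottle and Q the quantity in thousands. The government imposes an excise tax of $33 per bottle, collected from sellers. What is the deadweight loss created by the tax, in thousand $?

Demand slope: (204 − 216)/(47 − 45) = -6, so Qd = 486 − 6P.
Supply slope: (218 − 168)/(52 − 42) = 5, so Qs = 5P − 42.
Without the tax, 486 − 6P = 5P − 42 gives 11P = 528, so P* = $48 and Q* = 198.
With the tax collected from sellers, supply shifts: Qs = 5(P − 33) − 42.
New equilibrium: consumers pay $63, sellers receive $30, Q = 108. (Wedge: Pb − Ps = 33.)
Quantity falls by |ΔQ| = |198 − 108| = 90.
DWL = ½ · t · |ΔQ| = ½ · 33 · 90 = $1485.

Deadweight loss = $1485 thousand.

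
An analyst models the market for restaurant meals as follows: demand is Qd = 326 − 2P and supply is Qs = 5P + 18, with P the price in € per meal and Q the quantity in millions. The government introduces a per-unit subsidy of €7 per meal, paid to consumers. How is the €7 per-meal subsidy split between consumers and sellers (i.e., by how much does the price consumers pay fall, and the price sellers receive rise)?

Without the subsidy, 326 − 2P = 5P + 18 gives 7P = 308, so P* = €44 and Q* = 238.
With a per-unit subsidy paid to consumers, each effectively pays P − 7, so demand becomes Qd = 326 − 2(P − 7).
New equilibrium: consumers pay €39, sellers receive €46, Q = 248. (Wedge: Pb − Ps = −7.)
Gain to consumers: €5; to sellers: €2. (They sum to €7.)

Consumers gain €5 per meal; sellers gain €2 per meal.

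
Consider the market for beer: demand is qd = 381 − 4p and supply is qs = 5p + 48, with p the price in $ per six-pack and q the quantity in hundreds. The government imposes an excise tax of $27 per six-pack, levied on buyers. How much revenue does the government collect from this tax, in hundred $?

Before the tax: set 381 − 4p = 5p + 48 → p* = $37, q* = 233.
With the tax collected from buyers, demand (in seller-price terms) shifts: qd = 381 − 4(p + 27).
Solving gives q = 173 with buyers paying $52 and sellers receiving $25 (the $27 wedge).
Revenue = t · Q = 27 · 173 = $4671.

Tax revenue = $4671 hundred.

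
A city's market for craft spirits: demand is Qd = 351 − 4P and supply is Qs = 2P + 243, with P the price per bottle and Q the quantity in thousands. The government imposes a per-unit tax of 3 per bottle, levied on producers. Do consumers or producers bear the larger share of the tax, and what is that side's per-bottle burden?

Before the tax: set 351 − 4P = 2P + 243 → P* = 18, Q* = 279.
With the tax collected from producers, supply shifts: Qs = 2(P − 3) + 243.
New equilibrium: consumers pay 19, producers receive 16, Q = 275. (Wedge: Pb − Ps = 3.)
Per-bottle burden: consumers 1, producers 2.
Producers take the larger share because supply is less price-elastic here (demand slope 4 vs supply slope 2).
The less price-elastic side of the market bears the larger share of a per-unit tax.

Producers bear the larger share: 2 per bottle.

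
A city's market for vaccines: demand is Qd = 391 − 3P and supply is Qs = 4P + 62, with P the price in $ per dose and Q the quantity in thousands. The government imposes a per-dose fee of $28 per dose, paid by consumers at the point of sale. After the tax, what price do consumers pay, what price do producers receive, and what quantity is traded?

Consumers pay $63; producers receive $35; quantity = 202.

Before the tax: set 391 − 3P = 4P + 62 → P* = $47, Q* = 250.
With the tax collected from consumers, demand (in seller-price terms) shifts: Qd = 391 − 3(P + 28).
New equilibrium: consumers pay $63, producers receive $35, Q = 202. (Wedge: Pb − Ps = 28.)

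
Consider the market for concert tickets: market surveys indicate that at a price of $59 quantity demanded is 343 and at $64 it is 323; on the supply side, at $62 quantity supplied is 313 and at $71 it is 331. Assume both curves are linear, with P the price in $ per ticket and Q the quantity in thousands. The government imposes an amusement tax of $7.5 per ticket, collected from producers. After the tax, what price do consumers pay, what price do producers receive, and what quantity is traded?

Consumers pay $67.5; producers receive $60; quantity = 309.

Demand slope: (323 − 343)/(64 − 59) = -4, so Qd = 579 − 4P.
Supply slope: (331 − 313)/(71 − 62) = 2, so Qs = 2P + 189.
Before the tax: set 579 − 4P = 2P + 189 → P* = $65, Q* = 319.
With the tax collected from producers, supply shifts: Qs = 2(P − 7.5) + 189.
Solving gives Q = 309 with consumers paying $67.5 and producers receiving $60 (the $7.5 wedge).
The less price-elastic side of the market bears the larger share of a per-unit tax.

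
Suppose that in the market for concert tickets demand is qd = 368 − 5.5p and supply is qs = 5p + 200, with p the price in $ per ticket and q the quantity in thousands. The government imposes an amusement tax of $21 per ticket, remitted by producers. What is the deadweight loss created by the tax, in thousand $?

Deadweight loss = $577.5 thousand.

Before the tax: set 368 − 5.5p = 5p + 200 → p* = $16, q* = 280.
With the tax collected from producers, supply shifts: qs = 5(p − 21) + 200.
New equilibrium: buyers pay $26, producers receive $5, q = 225. (Wedge: pb − ps = 21.)
Quantity falls by |ΔQ| = |280 − 225| = 55.
DWL = ½ · t · |ΔQ| = ½ · 21 · 55 = $577.5.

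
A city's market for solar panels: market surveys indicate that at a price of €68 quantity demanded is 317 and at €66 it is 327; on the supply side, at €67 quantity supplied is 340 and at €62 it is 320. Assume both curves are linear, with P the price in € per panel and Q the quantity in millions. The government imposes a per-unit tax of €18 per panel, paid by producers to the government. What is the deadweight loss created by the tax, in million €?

Demand slope: (327 − 317)/(66 − 68) = -5, so Qd = 657 − 5P.
Supply slope: (320 − 340)/(62 − 67) = 4, so Qs = 4P + 72.
Without the tax, 657 − 5P = 4P + 72 gives 9P = 585, so P* = €65 and Q* = 332.
With the tax collected from producers, supply shifts: Qs = 4(P − 18) + 72.
Solving gives Q = 292 with consumers paying €73 and producers receiving €55 (the €18 wedge).
Quantity falls by |ΔQ| = |332 − 292| = 40.
DWL = ½ · t · |ΔQ| = ½ · 18 · 40 = €360.

Deadweight loss = €360 million.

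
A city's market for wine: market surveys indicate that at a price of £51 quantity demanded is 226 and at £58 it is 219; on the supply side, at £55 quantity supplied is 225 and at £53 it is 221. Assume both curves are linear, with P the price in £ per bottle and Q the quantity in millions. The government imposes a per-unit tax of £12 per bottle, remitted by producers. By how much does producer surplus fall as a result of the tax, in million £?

Demand slope: (219 − 226)/(58 − 51) = -1, so Qd = 277 − P.
Supply slope: (221 − 225)/(53 − 55) = 2, so Qs = 2P + 115.
Without the tax, 277 − P = 2P + 115 gives 3P = 162, so P* = £54 and Q* = 223.
With the tax collected from producers, supply shifts: Qs = 2(P − 12) + 115.
Solving gives Q = 215 with buyers paying £62 and producers receiving £50 (the £12 wedge).
ΔPS is the trapezoid between Q = 215 and Q = 223 of height £4: ½ · (223 + 215) · 4 = £876.

Producer surplus falls by £876 million.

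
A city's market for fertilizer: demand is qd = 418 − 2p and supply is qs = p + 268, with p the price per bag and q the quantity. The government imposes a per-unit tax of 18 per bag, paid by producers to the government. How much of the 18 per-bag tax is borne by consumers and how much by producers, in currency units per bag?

Consumers bear 6 per bag; producers bear 12 per bag.

Before the tax: set 418 − 2p = p + 268 → p* = 50, q* = 318.
With the tax collected from producers, supply shifts: qs = (p − 18) + 268.
Solving gives q = 306 with consumers paying 56 and producers receiving 38 (the 18 wedge).
Burden on consumers: 6; on producers: 12. (They sum to 18.)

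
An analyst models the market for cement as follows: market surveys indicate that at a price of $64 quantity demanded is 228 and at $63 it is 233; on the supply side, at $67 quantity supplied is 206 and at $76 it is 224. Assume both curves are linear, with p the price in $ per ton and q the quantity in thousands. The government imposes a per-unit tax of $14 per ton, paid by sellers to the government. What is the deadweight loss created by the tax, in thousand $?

Deadweight loss = $140 thousand.

Demand slope: (233 − 228)/(63 − 64) = -5, so qd = 548 − 5p.
Supply slope: (224 − 206)/(76 − 67) = 2, so qs = 2p + 72.
Without the tax, 548 − 5p = 2p + 72 gives 7p = 476, so p* = $68 and q* = 208.
With the tax collected from sellers, supply shifts: qs = 2(p − 14) + 72.
New equilibrium: buyers pay $72, sellers receive $58, q = 188. (Wedge: pb − ps = 14.)
Quantity falls by |ΔQ| = |208 − 188| = 20.
DWL = ½ · t · |ΔQ| = ½ · 14 · 20 = $140.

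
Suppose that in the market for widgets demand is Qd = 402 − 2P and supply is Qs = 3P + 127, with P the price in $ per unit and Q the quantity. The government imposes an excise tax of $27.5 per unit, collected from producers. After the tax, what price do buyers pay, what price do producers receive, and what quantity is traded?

Before the tax: set 402 − 2P = 3P + 127 → P* = $55, Q* = 292.
With the tax collected from producers, supply shifts: Qs = 3(P − 27.5) + 127.
Solving gives Q = 259 with buyers paying $71.5 and producers receiving $44 (the $27.5 wedge).

Buyers pay $71.5; producers receive $44; quantity = 259.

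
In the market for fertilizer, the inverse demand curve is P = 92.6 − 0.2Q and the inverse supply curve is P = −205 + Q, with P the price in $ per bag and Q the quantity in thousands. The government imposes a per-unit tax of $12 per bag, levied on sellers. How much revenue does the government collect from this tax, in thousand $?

Inverting to Q(P) form: Qd = 463 − 5P; Qs = P + 205.
Without the tax, 463 − 5P = P + 205 gives 6P = 258, so P* = $43 and Q* = 248.
With the tax collected from sellers, supply shifts: Qs = (P − 12) + 205.
Solving gives Q = 238 with buyers paying $45 and sellers receiving $33 (the $12 wedge).
Revenue = t · Q = 12 · 238 = $2856.

Tax revenue = $2856 thousand.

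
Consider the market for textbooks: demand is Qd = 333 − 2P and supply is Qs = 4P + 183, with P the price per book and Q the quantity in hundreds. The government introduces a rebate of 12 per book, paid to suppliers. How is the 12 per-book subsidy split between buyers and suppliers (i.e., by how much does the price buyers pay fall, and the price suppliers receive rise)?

Before the subsidy: set 333 − 2P = 4P + 183 → P* = 25, Q* = 283.
With a per-unit subsidy paid to suppliers, each receives P + 12 per unit sold, so supply becomes Qs = 4(P + 12) + 183.
Solving gives Q = 299 with buyers paying 17 and suppliers receiving 29 (the 12 wedge).
Gain to buyers: 8; to suppliers: 4. (They sum to 12.)

Buyers gain 8 per book; suppliers gain 4 per book.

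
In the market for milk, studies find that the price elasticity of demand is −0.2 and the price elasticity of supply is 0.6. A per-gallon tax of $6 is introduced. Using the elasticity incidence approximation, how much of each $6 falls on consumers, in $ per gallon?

Consumers bear ≈ $4.5 per gallon.

Incidence ratio: consumers' share ≈ εs / (εs + |εd|) = 0.6 / (0.6 + 0.2) = 0.75.
So consumers bear ≈ 0.75 × $6 = $4.5; producers bear $1.5.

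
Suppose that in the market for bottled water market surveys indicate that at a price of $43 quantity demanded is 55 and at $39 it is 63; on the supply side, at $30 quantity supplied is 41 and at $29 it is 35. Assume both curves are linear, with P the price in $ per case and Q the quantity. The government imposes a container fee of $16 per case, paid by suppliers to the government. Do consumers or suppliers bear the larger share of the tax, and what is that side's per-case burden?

Consumers bear the larger share: $12 per case.

Demand slope: (63 − 55)/(39 − 43) = -2, so Qd = 141 − 2P.
Supply slope: (35 − 41)/(29 − 30) = 6, so Qs = 6P − 139.
Before the tax: set 141 − 2P = 6P − 139 → P* = $35, Q* = 71.
With the tax collected from suppliers, supply shifts: Qs = 6(P − 16) − 139.
New equilibrium: consumers pay $47, suppliers receive $31, Q = 47. (Wedge: Pb − Ps = 16.)
Per-case burden: consumers $12, suppliers $4.
Consumers take the larger share because demand is less price-elastic here (demand slope 2 vs supply slope 6).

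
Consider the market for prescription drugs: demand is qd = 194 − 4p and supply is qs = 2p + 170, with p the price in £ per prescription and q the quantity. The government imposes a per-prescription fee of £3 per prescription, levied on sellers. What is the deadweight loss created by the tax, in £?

Before the tax: set 194 − 4p = 2p + 170 → p* = £4, q* = 178.
With the tax collected from sellers, supply shifts: qs = 2(p − 3) + 170.
New equilibrium: consumers pay £5, sellers receive £2, q = 174. (Wedge: pb − ps = 3.)
Quantity falls by |ΔQ| = |178 − 174| = 4.
DWL = ½ · t · |ΔQ| = ½ · 3 · 4 = £6.

Deadweight loss = £6.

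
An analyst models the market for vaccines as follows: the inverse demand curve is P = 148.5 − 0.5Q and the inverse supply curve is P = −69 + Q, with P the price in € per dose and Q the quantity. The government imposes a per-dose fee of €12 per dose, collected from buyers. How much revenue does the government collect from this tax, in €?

Inverting to Q(P) form: Qd = 297 − 2P; Qs = P + 69.
Without the tax, 297 − 2P = P + 69 gives 3P = 228, so P* = €76 and Q* = 145.
With the tax collected from buyers, demand (in seller-price terms) shifts: Qd = 297 − 2(P + 12).
Solving gives Q = 137 with buyers paying €80 and suppliers receiving €68 (the €12 wedge).
Revenue = t · Q = 12 · 137 = €1644.

Tax revenue = €1644.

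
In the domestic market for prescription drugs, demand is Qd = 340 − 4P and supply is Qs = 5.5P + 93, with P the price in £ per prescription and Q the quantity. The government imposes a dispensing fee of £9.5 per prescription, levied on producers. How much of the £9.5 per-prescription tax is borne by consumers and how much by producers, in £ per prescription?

Consumers bear £5.5 per prescription; producers bear £4 per prescription.

Without the tax, 340 − 4P = 5.5P + 93 gives 9.5P = 247, so P* = £26 and Q* = 236.
With the tax collected from producers, supply shifts: Qs = 5.5(P − 9.5) + 93.
New equilibrium: consumers pay £31.5, producers receive £22, Q = 214. (Wedge: Pb − Ps = 9.5.)
Burden on consumers: £5.5; on producers: £4. (They sum to £9.5.)
The less price-elastic side of the market bears the larger share of a per-unit tax.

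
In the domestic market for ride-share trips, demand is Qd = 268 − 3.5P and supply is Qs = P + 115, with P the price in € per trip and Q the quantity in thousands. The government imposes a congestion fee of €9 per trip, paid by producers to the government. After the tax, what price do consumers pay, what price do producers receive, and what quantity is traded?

Before the tax: set 268 − 3.5P = P + 115 → P* = €34, Q* = 149.
With the tax collected from producers, supply shifts: Qs = (P − 9) + 115.
Solving gives Q = 142 with consumers paying €36 and producers receiving €27 (the €9 wedge).
The less price-elastic side of the market bears the larger share of a per-unit tax.

Consumers pay €36; producers receive €27; quantity = 142.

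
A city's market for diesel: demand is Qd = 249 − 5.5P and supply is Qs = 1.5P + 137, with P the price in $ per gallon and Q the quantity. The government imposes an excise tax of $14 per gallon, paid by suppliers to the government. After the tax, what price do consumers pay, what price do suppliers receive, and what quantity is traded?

Before the tax: set 249 − 5.5P = 1.5P + 137 → P* = $16, Q* = 161.
With the tax collected from suppliers, supply shifts: Qs = 1.5(P − 14) + 137.
Solving gives Q = 144.5 with consumers paying $19 and suppliers receiving $5 (the $14 wedge).

Consumers pay $19; suppliers receive $5; quantity = 144.5.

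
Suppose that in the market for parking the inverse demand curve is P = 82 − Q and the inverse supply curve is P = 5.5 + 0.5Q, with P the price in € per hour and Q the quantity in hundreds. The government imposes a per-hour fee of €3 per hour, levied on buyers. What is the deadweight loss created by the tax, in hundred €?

Deadweight loss = €3 hundred.

Inverting to Q(P) form: Qd = 82 − P; Qs = 2P − 11.
Before the tax: set 82 − P = 2P − 11 → P* = €31, Q* = 51.
With the tax collected from buyers, demand (in seller-price terms) shifts: Qd = 82 − (P + 3).
New equilibrium: buyers pay €33, suppliers receive €30, Q = 49. (Wedge: Pb − Ps = 3.)
Quantity falls by |ΔQ| = |51 − 49| = 2.
DWL = ½ · t · |ΔQ| = ½ · 3 · 2 = €3.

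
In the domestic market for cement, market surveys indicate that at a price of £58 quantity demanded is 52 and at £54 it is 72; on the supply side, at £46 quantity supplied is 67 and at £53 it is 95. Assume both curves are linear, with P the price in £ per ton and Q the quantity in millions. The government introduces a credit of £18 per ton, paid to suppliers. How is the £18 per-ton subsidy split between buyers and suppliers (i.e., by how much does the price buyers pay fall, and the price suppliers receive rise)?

Buyers gain £8 per ton; suppliers gain £10 per ton.

Demand slope: (72 − 52)/(54 − 58) = -5, so Qd = 342 − 5P.
Supply slope: (95 − 67)/(53 − 46) = 4, so Qs = 4P − 117.
Without the subsidy, 342 − 5P = 4P − 117 gives 9P = 459, so P* = £51 and Q* = 87.
With a per-unit subsidy paid to suppliers, each receives P + 18 per unit sold, so supply becomes Qs = 4(P + 18) − 117.
Solving gives Q = 127 with buyers paying £43 and suppliers receiving £61 (the £18 wedge).
Gain to buyers: £8; to suppliers: £10. (They sum to £18.)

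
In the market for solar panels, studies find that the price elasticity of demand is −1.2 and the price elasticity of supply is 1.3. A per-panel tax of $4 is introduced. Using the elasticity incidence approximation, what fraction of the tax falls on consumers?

Incidence ratio: consumers' share ≈ εs / (εs + |εd|) = 1.3 / (1.3 + 1.2) = 0.52.
Supply is the more elastic side, so consumers bear the larger share.

Consumers' share ≈ 0.52.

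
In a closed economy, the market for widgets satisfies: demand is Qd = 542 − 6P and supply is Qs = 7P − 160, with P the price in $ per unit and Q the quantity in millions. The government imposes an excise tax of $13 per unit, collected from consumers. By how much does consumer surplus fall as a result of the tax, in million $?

Consumer surplus falls by $1379 million.

Without the tax, 542 − 6P = 7P − 160 gives 13P = 702, so P* = $54 and Q* = 218.
With the tax collected from consumers, demand (in seller-price terms) shifts: Qd = 542 − 6(P + 13).
New equilibrium: consumers pay $61, suppliers receive $48, Q = 176. (Wedge: Pb − Ps = 13.)
ΔCS is the trapezoid between Q = 176 and Q = 218 of height $7: ½ · (218 + 176) · 7 = $1379.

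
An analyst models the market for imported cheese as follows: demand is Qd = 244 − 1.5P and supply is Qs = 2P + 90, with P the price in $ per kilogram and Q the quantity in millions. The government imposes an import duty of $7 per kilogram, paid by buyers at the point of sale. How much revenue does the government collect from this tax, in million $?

Before the tax: set 244 − 1.5P = 2P + 90 → P* = $44, Q* = 178.
With the tax collected from buyers, demand (in seller-price terms) shifts: Qd = 244 − 1.5(P + 7).
New equilibrium: buyers pay $48, sellers receive $41, Q = 172. (Wedge: Pb − Ps = 7.)
Revenue = t · Q = 7 · 172 = $1204.

Tax revenue = $1204 million.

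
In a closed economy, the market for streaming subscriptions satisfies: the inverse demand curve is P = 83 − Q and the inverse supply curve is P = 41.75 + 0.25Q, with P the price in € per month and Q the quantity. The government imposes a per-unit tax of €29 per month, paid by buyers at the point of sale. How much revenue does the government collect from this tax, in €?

Tax revenue = €284.2.

Inverting to Q(P) form: Qd = 83 − P; Qs = 4P − 167.
Before the tax: set 83 − P = 4P − 167 → P* = €50, Q* = 33.
With the tax collected from buyers, demand (in seller-price terms) shifts: Qd = 83 − (P + 29).
New equilibrium: buyers pay €73.2, sellers receive €44.2, Q = 9.8. (Wedge: Pb − Ps = 29.)
Revenue = t · Q = 29 · 9.8 = €284.2.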